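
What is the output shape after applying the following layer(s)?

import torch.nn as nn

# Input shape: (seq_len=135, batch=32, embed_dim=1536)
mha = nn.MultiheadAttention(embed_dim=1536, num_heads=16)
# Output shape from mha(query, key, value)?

Input shape: (135, 32, 1536)
Output shape: (135, 32, 1536)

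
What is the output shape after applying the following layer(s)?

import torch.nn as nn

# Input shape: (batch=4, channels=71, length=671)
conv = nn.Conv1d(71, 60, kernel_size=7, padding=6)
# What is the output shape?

Input shape: (4, 71, 671)
Output shape: (4, 60, 677)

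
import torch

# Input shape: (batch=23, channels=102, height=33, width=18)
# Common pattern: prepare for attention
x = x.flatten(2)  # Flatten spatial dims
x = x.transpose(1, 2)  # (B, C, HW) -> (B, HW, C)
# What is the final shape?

Input shape: (23, 102, 33, 18)
  -> after flatten(2): (23, 102, 594)
Output shape: (23, 594, 102)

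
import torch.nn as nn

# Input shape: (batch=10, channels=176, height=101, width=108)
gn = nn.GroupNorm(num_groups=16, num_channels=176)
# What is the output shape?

Input shape: (10, 176, 101, 108)
Output shape: (10, 176, 101, 108)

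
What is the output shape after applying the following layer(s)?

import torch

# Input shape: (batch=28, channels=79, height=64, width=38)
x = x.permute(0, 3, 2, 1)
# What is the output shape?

Input shape: (28, 79, 64, 38)
Output shape: (28, 38, 64, 79)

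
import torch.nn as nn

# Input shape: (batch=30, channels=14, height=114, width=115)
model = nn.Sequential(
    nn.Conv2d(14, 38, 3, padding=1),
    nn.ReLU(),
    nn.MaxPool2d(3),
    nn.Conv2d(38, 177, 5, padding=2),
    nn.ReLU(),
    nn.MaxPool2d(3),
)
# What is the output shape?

Input shape: (30, 14, 114, 115)
  -> after first Conv2d: (30, 38, 114, 115)
  -> after first MaxPool2d: (30, 38, 38, 38)
  -> after second Conv2d: (30, 177, 38, 38)
Output shape: (30, 177, 12, 12)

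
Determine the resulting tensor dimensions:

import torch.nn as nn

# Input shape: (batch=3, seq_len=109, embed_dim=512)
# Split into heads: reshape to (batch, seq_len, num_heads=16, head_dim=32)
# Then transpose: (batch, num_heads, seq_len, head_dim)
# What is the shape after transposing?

Input shape: (3, 109, 512)
  -> after reshape: (3, 109, 16, 32)
Output shape: (3, 16, 109, 32)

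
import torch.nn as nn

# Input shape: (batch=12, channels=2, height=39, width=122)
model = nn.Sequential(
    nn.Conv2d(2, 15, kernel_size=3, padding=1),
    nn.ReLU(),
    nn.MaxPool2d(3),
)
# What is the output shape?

Input shape: (12, 2, 39, 122)
  -> after Conv2d: (12, 15, 39, 122)
  -> after ReLU: (12, 15, 39, 122)
Output shape: (12, 15, 13, 40)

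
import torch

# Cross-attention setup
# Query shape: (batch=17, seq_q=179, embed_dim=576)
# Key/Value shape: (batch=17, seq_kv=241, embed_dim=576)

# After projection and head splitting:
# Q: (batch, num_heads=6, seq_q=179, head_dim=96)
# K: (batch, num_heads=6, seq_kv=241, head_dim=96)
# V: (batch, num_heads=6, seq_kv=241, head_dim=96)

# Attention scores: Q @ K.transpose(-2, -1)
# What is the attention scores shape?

Input shape: (17, 179, 576)
Output shape: (17, 6, 179, 241)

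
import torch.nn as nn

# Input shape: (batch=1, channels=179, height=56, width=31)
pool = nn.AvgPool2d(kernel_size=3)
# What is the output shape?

Input shape: (1, 179, 56, 31)
Output shape: (1, 179, 18, 10)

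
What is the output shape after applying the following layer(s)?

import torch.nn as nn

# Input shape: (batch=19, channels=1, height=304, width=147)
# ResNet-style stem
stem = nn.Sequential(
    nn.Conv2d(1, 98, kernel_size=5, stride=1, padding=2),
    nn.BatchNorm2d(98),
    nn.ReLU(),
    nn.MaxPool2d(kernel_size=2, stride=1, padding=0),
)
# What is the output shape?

Input shape: (19, 1, 304, 147)
  -> after Conv2d 5x5 stride=1: (19, 98, 304, 147)
Output shape: (19, 98, 303, 146)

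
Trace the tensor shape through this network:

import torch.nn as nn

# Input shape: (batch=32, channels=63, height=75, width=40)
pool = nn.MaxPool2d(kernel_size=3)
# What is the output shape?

Input shape: (32, 63, 75, 40)
Output shape: (32, 63, 25, 13)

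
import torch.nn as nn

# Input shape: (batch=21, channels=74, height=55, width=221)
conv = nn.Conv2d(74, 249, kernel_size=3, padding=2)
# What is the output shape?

Input shape: (21, 74, 55, 221)
Output shape: (21, 249, 57, 223)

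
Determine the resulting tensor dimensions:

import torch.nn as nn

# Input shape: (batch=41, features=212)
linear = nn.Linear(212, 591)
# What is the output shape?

Input shape: (41, 212)
Output shape: (41, 591)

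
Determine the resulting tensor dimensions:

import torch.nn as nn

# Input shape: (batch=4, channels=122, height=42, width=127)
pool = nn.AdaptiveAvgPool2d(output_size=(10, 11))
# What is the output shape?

Input shape: (4, 122, 42, 127)
Output shape: (4, 122, 10, 11)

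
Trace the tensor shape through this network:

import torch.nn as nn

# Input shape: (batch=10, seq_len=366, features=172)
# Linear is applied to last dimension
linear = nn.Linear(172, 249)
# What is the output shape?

Input shape: (10, 366, 172)
Output shape: (10, 366, 249)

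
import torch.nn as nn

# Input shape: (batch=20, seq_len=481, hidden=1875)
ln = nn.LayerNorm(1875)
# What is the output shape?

Input shape: (20, 481, 1875)
Output shape: (20, 481, 1875)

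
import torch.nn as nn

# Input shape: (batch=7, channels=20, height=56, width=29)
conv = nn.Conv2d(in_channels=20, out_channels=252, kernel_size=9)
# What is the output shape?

Input shape: (7, 20, 56, 29)
Output shape: (7, 252, 48, 21)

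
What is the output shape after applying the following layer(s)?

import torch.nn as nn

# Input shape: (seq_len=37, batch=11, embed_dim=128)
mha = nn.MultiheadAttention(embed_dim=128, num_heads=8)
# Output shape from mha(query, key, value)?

Input shape: (37, 11, 128)
Output shape: (37, 11, 128)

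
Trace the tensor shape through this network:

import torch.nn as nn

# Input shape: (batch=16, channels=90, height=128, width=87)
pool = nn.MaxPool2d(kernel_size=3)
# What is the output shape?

Input shape: (16, 90, 128, 87)
Output shape: (16, 90, 42, 29)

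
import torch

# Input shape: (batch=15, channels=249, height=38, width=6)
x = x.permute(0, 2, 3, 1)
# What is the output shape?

Input shape: (15, 249, 38, 6)
Output shape: (15, 38, 6, 249)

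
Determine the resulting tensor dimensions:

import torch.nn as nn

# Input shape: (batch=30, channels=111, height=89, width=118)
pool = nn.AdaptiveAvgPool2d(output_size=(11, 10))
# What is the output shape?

Input shape: (30, 111, 89, 118)
Output shape: (30, 111, 11, 10)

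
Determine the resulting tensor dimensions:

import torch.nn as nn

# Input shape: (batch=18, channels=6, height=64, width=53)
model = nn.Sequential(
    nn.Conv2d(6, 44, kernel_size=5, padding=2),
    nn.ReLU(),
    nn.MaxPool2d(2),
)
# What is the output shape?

Input shape: (18, 6, 64, 53)
  -> after Conv2d: (18, 44, 64, 53)
  -> after ReLU: (18, 44, 64, 53)
Output shape: (18, 44, 32, 26)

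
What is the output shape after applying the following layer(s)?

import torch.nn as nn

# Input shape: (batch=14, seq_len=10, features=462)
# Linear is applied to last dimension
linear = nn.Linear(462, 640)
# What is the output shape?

Input shape: (14, 10, 462)
Output shape: (14, 10, 640)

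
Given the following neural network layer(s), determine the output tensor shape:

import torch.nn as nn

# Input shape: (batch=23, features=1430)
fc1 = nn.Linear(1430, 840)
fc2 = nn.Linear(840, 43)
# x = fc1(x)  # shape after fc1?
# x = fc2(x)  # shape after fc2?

Input shape: (23, 1430)
  -> after fc1: (23, 840)
Output shape: (23, 43)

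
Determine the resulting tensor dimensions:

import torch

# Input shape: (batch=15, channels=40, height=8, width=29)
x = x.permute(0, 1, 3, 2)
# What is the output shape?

Input shape: (15, 40, 8, 29)
Output shape: (15, 40, 29, 8)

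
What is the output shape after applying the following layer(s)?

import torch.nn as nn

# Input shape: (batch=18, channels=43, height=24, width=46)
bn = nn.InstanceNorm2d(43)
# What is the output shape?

Input shape: (18, 43, 24, 46)
Output shape: (18, 43, 24, 46)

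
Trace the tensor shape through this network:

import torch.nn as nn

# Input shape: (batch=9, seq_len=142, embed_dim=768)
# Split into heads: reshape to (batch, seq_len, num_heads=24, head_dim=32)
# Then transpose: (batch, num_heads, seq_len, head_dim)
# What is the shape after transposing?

Input shape: (9, 142, 768)
  -> after reshape: (9, 142, 24, 32)
Output shape: (9, 24, 142, 32)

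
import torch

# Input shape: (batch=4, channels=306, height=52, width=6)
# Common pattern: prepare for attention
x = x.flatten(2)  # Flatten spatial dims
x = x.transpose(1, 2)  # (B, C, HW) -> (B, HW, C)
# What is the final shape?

Input shape: (4, 306, 52, 6)
  -> after flatten(2): (4, 306, 312)
Output shape: (4, 312, 306)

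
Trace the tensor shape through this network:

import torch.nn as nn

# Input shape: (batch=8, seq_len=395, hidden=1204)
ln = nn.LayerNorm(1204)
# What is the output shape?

Input shape: (8, 395, 1204)
Output shape: (8, 395, 1204)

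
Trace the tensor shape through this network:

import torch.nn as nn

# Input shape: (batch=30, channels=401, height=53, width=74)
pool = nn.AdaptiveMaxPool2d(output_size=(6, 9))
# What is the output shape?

Input shape: (30, 401, 53, 74)
Output shape: (30, 401, 6, 9)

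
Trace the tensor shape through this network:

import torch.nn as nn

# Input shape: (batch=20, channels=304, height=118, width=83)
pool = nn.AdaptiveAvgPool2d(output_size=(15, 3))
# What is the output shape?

Input shape: (20, 304, 118, 83)
Output shape: (20, 304, 15, 3)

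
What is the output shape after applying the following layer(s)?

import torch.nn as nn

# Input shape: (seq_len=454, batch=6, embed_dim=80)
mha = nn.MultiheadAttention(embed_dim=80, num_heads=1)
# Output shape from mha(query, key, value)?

Input shape: (454, 6, 80)
Output shape: (454, 6, 80)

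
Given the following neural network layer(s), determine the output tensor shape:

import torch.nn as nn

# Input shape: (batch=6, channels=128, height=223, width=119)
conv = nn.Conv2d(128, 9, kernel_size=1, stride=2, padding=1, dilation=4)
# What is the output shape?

Input shape: (6, 128, 223, 119)
Output shape: (6, 9, 113, 61)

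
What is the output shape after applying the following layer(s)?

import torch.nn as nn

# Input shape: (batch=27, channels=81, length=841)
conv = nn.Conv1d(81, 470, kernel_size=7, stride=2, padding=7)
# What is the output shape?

Input shape: (27, 81, 841)
Output shape: (27, 470, 425)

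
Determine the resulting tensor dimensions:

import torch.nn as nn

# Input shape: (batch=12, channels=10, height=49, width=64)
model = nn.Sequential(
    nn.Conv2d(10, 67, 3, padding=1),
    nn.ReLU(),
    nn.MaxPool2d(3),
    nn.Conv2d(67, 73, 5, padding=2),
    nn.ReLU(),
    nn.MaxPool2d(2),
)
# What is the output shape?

Input shape: (12, 10, 49, 64)
  -> after first Conv2d: (12, 67, 49, 64)
  -> after first MaxPool2d: (12, 67, 16, 21)
  -> after second Conv2d: (12, 73, 16, 21)
Output shape: (12, 73, 8, 10)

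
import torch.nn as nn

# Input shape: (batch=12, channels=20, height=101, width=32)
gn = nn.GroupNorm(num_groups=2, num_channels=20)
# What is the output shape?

Input shape: (12, 20, 101, 32)
Output shape: (12, 20, 101, 32)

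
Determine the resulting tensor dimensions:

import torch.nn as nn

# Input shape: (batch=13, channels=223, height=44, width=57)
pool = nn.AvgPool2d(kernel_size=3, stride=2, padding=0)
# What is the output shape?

Input shape: (13, 223, 44, 57)
Output shape: (13, 223, 21, 28)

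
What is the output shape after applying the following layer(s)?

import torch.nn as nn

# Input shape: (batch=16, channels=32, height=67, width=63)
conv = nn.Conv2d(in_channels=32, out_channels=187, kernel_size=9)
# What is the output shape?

Input shape: (16, 32, 67, 63)
Output shape: (16, 187, 59, 55)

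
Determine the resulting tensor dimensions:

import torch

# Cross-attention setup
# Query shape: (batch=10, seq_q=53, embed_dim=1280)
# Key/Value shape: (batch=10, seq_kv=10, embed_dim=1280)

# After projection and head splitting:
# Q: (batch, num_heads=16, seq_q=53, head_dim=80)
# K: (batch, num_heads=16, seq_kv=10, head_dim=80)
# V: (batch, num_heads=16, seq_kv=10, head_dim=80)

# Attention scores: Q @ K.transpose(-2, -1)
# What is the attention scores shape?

Input shape: (10, 53, 1280)
Output shape: (10, 16, 53, 10)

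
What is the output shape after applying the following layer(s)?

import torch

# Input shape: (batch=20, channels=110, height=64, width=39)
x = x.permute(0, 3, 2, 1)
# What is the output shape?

Input shape: (20, 110, 64, 39)
Output shape: (20, 39, 64, 110)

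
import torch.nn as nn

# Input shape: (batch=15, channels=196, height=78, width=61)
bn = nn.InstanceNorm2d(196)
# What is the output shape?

Input shape: (15, 196, 78, 61)
Output shape: (15, 196, 78, 61)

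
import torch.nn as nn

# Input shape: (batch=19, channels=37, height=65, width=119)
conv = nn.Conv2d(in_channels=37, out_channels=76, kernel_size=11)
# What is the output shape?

Input shape: (19, 37, 65, 119)
Output shape: (19, 76, 55, 109)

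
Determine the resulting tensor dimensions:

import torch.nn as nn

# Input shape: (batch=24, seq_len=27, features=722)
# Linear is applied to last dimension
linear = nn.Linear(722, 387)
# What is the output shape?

Input shape: (24, 27, 722)
Output shape: (24, 27, 387)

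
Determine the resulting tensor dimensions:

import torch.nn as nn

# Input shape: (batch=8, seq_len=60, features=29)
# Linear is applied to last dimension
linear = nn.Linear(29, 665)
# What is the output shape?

Input shape: (8, 60, 29)
Output shape: (8, 60, 665)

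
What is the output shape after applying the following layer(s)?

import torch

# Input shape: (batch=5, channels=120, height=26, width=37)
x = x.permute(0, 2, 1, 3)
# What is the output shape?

Input shape: (5, 120, 26, 37)
Output shape: (5, 26, 120, 37)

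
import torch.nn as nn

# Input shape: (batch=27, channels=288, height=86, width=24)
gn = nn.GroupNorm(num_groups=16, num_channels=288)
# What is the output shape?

Input shape: (27, 288, 86, 24)
Output shape: (27, 288, 86, 24)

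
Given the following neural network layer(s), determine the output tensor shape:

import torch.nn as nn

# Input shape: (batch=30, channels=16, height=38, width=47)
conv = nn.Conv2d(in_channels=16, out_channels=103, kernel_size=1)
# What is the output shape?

Input shape: (30, 16, 38, 47)
Output shape: (30, 103, 38, 47)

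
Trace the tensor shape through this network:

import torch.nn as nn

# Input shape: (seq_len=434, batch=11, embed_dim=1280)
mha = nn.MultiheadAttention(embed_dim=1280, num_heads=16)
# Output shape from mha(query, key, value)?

Input shape: (434, 11, 1280)
Output shape: (434, 11, 1280)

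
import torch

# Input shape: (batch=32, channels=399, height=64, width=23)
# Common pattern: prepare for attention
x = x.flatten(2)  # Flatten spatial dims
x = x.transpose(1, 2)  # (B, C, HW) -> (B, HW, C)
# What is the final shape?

Input shape: (32, 399, 64, 23)
  -> after flatten(2): (32, 399, 1472)
Output shape: (32, 1472, 399)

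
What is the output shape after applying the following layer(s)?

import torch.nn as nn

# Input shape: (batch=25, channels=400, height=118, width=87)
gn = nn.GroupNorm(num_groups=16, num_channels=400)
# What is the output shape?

Input shape: (25, 400, 118, 87)
Output shape: (25, 400, 118, 87)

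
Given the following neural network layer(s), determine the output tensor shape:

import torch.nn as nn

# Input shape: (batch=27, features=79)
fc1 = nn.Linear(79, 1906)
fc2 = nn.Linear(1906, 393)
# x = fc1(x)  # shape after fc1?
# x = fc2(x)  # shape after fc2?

Input shape: (27, 79)
  -> after fc1: (27, 1906)
Output shape: (27, 393)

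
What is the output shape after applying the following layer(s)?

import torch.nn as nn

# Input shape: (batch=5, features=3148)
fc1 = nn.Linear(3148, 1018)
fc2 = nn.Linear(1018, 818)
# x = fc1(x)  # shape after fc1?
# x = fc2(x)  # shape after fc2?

Input shape: (5, 3148)
  -> after fc1: (5, 1018)
Output shape: (5, 818)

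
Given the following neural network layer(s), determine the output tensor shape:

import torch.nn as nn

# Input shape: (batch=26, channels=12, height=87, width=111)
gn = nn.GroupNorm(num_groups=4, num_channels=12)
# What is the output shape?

Input shape: (26, 12, 87, 111)
Output shape: (26, 12, 87, 111)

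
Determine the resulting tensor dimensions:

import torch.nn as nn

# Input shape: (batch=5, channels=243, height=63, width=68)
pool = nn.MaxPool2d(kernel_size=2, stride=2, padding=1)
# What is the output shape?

Input shape: (5, 243, 63, 68)
Output shape: (5, 243, 32, 35)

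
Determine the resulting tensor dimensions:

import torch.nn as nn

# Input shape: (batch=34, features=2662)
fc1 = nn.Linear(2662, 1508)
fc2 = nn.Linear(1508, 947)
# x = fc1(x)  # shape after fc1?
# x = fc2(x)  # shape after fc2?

Input shape: (34, 2662)
  -> after fc1: (34, 1508)
Output shape: (34, 947)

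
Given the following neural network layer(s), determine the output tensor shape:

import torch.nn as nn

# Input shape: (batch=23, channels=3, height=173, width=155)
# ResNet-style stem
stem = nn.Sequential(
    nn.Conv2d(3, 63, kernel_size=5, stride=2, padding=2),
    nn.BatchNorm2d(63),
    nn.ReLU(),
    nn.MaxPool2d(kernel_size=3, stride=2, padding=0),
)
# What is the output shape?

Input shape: (23, 3, 173, 155)
  -> after Conv2d 5x5 stride=2: (23, 63, 87, 78)
Output shape: (23, 63, 43, 38)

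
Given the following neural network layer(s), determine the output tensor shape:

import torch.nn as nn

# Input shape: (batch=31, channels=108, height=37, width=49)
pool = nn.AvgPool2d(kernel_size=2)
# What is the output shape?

Input shape: (31, 108, 37, 49)
Output shape: (31, 108, 18, 24)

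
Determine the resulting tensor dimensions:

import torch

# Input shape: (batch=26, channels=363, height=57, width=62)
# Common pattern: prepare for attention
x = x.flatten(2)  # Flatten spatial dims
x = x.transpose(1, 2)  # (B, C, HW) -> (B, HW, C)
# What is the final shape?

Input shape: (26, 363, 57, 62)
  -> after flatten(2): (26, 363, 3534)
Output shape: (26, 3534, 363)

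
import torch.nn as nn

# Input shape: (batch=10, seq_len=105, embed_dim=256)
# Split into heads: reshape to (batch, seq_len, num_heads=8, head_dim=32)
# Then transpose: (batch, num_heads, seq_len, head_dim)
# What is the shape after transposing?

Input shape: (10, 105, 256)
  -> after reshape: (10, 105, 8, 32)
Output shape: (10, 8, 105, 32)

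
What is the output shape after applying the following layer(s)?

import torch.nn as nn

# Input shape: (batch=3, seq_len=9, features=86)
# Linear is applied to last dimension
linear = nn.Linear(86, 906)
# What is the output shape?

Input shape: (3, 9, 86)
Output shape: (3, 9, 906)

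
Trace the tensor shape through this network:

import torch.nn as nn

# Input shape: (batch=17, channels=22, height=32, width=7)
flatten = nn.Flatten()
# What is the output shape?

Input shape: (17, 22, 32, 7)
Output shape: (17, 4928)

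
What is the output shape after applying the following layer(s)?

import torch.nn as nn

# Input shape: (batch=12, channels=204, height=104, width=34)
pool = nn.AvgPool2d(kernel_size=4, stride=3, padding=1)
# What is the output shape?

Input shape: (12, 204, 104, 34)
Output shape: (12, 204, 35, 11)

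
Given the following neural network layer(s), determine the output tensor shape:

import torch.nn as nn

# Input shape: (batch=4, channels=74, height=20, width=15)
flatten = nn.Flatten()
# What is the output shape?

Input shape: (4, 74, 20, 15)
Output shape: (4, 22200)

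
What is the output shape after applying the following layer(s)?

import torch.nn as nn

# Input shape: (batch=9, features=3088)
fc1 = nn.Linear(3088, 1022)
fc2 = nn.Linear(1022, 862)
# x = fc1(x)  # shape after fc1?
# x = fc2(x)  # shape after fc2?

Input shape: (9, 3088)
  -> after fc1: (9, 1022)
Output shape: (9, 862)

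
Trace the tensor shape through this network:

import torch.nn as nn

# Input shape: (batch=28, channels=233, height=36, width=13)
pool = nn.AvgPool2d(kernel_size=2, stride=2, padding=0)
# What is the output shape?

Input shape: (28, 233, 36, 13)
Output shape: (28, 233, 18, 6)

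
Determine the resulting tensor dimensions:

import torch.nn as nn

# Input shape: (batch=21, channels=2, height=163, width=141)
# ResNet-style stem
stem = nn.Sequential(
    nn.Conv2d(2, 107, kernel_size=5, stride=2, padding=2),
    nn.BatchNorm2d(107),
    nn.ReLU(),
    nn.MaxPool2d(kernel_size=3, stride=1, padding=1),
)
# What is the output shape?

Input shape: (21, 2, 163, 141)
  -> after Conv2d 5x5 stride=2: (21, 107, 82, 71)
Output shape: (21, 107, 82, 71)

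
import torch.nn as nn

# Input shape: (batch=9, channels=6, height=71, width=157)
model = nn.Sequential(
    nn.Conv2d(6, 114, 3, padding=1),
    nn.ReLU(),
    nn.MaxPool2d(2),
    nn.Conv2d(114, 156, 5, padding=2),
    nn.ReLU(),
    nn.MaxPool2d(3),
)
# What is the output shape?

Input shape: (9, 6, 71, 157)
  -> after first Conv2d: (9, 114, 71, 157)
  -> after first MaxPool2d: (9, 114, 35, 78)
  -> after second Conv2d: (9, 156, 35, 78)
Output shape: (9, 156, 11, 26)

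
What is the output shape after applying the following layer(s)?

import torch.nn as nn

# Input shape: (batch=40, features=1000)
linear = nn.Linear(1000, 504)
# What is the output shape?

Input shape: (40, 1000)
Output shape: (40, 504)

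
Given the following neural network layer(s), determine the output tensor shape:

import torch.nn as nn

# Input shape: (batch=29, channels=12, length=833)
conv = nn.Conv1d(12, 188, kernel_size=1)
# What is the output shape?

Input shape: (29, 12, 833)
Output shape: (29, 188, 833)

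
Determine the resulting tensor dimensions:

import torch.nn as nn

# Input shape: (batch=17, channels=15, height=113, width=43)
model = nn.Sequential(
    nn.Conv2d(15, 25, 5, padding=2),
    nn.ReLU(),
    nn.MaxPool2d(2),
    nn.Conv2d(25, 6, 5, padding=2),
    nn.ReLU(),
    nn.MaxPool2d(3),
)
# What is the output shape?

Input shape: (17, 15, 113, 43)
  -> after first Conv2d: (17, 25, 113, 43)
  -> after first MaxPool2d: (17, 25, 56, 21)
  -> after second Conv2d: (17, 6, 56, 21)
Output shape: (17, 6, 18, 7)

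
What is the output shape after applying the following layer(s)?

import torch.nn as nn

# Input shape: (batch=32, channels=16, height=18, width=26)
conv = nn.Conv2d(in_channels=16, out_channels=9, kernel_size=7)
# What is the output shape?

Input shape: (32, 16, 18, 26)
Output shape: (32, 9, 12, 20)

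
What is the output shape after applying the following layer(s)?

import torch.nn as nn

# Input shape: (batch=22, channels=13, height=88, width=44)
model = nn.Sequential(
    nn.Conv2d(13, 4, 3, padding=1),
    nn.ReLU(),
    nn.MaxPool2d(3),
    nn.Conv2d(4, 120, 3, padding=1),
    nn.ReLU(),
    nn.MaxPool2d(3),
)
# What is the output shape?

Input shape: (22, 13, 88, 44)
  -> after first Conv2d: (22, 4, 88, 44)
  -> after first MaxPool2d: (22, 4, 29, 14)
  -> after second Conv2d: (22, 120, 29, 14)
Output shape: (22, 120, 9, 4)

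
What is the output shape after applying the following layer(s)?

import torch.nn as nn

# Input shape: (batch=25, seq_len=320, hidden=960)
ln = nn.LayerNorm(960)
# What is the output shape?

Input shape: (25, 320, 960)
Output shape: (25, 320, 960)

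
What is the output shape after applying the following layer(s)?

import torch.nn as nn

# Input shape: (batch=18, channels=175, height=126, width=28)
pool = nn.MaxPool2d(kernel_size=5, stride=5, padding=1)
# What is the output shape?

Input shape: (18, 175, 126, 28)
Output shape: (18, 175, 25, 6)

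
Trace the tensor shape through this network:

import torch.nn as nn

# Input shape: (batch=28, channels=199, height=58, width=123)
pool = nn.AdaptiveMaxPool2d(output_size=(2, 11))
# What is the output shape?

Input shape: (28, 199, 58, 123)
Output shape: (28, 199, 2, 11)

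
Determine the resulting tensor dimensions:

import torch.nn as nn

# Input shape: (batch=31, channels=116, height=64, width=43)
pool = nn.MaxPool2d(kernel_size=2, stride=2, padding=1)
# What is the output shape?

Input shape: (31, 116, 64, 43)
Output shape: (31, 116, 33, 22)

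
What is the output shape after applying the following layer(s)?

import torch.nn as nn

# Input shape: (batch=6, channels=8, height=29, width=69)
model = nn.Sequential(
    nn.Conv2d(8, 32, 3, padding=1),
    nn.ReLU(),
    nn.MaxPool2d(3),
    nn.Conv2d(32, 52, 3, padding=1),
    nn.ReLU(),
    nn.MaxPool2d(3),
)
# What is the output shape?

Input shape: (6, 8, 29, 69)
  -> after first Conv2d: (6, 32, 29, 69)
  -> after first MaxPool2d: (6, 32, 9, 23)
  -> after second Conv2d: (6, 52, 9, 23)
Output shape: (6, 52, 3, 7)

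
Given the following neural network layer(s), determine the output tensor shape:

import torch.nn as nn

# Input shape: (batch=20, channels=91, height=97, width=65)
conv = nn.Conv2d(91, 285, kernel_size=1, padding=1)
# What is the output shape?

Input shape: (20, 91, 97, 65)
Output shape: (20, 285, 99, 67)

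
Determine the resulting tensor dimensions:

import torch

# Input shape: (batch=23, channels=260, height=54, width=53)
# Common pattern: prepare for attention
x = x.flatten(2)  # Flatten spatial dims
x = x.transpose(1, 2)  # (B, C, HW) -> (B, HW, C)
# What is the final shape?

Input shape: (23, 260, 54, 53)
  -> after flatten(2): (23, 260, 2862)
Output shape: (23, 2862, 260)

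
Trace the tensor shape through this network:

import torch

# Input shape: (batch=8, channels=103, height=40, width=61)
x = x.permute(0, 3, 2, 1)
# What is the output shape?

Input shape: (8, 103, 40, 61)
Output shape: (8, 61, 40, 103)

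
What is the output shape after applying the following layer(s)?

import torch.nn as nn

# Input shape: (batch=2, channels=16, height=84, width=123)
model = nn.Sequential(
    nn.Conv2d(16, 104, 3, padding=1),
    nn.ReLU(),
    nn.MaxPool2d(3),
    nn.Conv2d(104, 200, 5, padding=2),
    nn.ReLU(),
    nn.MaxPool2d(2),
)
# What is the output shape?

Input shape: (2, 16, 84, 123)
  -> after first Conv2d: (2, 104, 84, 123)
  -> after first MaxPool2d: (2, 104, 28, 41)
  -> after second Conv2d: (2, 200, 28, 41)
Output shape: (2, 200, 14, 20)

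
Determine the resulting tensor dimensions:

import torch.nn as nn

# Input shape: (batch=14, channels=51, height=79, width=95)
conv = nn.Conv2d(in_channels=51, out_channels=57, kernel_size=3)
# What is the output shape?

Input shape: (14, 51, 79, 95)
Output shape: (14, 57, 77, 93)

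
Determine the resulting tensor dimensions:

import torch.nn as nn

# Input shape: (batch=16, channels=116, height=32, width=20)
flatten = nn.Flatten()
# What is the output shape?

Input shape: (16, 116, 32, 20)
Output shape: (16, 74240)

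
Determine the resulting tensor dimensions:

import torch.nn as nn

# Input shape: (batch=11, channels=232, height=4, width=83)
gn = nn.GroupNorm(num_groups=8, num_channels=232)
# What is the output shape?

Input shape: (11, 232, 4, 83)
Output shape: (11, 232, 4, 83)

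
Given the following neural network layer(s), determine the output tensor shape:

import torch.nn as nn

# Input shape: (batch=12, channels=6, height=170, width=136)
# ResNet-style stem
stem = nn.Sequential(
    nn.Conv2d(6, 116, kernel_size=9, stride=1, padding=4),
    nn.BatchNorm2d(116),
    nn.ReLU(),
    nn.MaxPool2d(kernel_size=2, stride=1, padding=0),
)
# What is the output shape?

Input shape: (12, 6, 170, 136)
  -> after Conv2d 9x9 stride=1: (12, 116, 170, 136)
Output shape: (12, 116, 169, 135)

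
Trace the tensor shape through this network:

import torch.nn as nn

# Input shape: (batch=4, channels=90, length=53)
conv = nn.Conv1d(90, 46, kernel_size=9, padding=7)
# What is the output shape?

Input shape: (4, 90, 53)
Output shape: (4, 46, 59)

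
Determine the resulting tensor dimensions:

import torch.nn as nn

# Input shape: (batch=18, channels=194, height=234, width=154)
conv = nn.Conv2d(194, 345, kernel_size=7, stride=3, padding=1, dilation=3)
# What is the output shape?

Input shape: (18, 194, 234, 154)
Output shape: (18, 345, 73, 46)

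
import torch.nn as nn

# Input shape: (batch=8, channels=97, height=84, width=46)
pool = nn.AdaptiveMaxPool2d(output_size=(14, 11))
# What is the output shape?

Input shape: (8, 97, 84, 46)
Output shape: (8, 97, 14, 11)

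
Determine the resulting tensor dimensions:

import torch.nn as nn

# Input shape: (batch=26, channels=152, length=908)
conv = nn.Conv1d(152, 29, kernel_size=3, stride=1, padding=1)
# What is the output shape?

Input shape: (26, 152, 908)
Output shape: (26, 29, 908)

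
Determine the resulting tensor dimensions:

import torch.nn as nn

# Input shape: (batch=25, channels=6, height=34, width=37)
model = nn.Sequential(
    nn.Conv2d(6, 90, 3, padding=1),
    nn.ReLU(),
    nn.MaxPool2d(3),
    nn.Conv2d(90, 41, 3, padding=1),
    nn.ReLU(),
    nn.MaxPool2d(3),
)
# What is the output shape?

Input shape: (25, 6, 34, 37)
  -> after first Conv2d: (25, 90, 34, 37)
  -> after first MaxPool2d: (25, 90, 11, 12)
  -> after second Conv2d: (25, 41, 11, 12)
Output shape: (25, 41, 3, 4)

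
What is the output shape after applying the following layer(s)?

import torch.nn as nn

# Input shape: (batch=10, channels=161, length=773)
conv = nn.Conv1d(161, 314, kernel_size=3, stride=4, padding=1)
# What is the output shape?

Input shape: (10, 161, 773)
Output shape: (10, 314, 194)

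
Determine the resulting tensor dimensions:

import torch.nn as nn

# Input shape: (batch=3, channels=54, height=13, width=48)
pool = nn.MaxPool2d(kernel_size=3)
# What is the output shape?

Input shape: (3, 54, 13, 48)
Output shape: (3, 54, 4, 16)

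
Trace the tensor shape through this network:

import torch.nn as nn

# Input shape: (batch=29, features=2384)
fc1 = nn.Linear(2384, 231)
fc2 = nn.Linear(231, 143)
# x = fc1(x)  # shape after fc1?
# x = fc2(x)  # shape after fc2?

Input shape: (29, 2384)
  -> after fc1: (29, 231)
Output shape: (29, 143)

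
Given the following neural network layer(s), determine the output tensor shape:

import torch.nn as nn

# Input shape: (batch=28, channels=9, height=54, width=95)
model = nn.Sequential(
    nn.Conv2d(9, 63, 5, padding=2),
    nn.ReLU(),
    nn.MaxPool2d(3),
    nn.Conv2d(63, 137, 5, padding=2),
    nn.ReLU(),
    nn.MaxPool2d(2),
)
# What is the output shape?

Input shape: (28, 9, 54, 95)
  -> after first Conv2d: (28, 63, 54, 95)
  -> after first MaxPool2d: (28, 63, 18, 31)
  -> after second Conv2d: (28, 137, 18, 31)
Output shape: (28, 137, 9, 15)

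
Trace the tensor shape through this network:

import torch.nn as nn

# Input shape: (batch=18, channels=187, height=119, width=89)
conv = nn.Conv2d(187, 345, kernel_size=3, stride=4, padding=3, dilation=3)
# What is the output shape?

Input shape: (18, 187, 119, 89)
Output shape: (18, 345, 30, 23)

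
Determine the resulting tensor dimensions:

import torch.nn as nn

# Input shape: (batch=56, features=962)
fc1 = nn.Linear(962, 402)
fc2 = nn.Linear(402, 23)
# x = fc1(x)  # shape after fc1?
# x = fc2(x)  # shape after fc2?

Input shape: (56, 962)
  -> after fc1: (56, 402)
Output shape: (56, 23)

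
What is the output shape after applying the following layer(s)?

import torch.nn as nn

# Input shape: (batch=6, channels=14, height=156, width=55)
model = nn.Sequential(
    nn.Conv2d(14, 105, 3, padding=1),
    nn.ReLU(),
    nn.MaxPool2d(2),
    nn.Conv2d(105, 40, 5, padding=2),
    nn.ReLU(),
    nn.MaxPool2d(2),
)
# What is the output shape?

Input shape: (6, 14, 156, 55)
  -> after first Conv2d: (6, 105, 156, 55)
  -> after first MaxPool2d: (6, 105, 78, 27)
  -> after second Conv2d: (6, 40, 78, 27)
Output shape: (6, 40, 39, 13)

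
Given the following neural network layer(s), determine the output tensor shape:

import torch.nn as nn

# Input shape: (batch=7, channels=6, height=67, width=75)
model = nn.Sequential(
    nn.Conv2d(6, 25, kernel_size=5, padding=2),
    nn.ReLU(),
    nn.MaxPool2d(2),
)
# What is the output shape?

Input shape: (7, 6, 67, 75)
  -> after Conv2d: (7, 25, 67, 75)
  -> after ReLU: (7, 25, 67, 75)
Output shape: (7, 25, 33, 37)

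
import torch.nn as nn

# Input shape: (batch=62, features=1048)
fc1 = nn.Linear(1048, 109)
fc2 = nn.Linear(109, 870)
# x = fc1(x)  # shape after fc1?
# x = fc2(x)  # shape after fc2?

Input shape: (62, 1048)
  -> after fc1: (62, 109)
Output shape: (62, 870)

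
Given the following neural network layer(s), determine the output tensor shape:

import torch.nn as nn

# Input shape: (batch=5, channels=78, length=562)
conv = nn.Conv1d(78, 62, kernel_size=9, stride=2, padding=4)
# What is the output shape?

Input shape: (5, 78, 562)
Output shape: (5, 62, 281)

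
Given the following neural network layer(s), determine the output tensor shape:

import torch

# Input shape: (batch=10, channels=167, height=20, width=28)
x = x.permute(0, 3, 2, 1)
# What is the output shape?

Input shape: (10, 167, 20, 28)
Output shape: (10, 28, 20, 167)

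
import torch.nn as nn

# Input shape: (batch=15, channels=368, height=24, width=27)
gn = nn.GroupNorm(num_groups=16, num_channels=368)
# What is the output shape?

Input shape: (15, 368, 24, 27)
Output shape: (15, 368, 24, 27)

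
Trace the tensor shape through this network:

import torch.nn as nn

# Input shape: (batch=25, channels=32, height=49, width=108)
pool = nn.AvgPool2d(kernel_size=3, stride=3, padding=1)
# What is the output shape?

Input shape: (25, 32, 49, 108)
Output shape: (25, 32, 17, 36)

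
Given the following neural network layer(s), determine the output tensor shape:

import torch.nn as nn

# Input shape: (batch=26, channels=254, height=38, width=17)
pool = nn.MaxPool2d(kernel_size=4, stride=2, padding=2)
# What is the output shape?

Input shape: (26, 254, 38, 17)
Output shape: (26, 254, 20, 9)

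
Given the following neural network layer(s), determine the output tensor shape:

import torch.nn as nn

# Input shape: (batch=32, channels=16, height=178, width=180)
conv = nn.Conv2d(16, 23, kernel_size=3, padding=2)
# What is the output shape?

Input shape: (32, 16, 178, 180)
Output shape: (32, 23, 180, 182)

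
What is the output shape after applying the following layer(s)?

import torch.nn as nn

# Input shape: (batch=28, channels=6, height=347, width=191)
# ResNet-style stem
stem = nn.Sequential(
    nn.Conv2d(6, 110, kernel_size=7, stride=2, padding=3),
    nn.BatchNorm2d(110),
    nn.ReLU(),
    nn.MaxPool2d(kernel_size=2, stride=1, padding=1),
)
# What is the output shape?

Input shape: (28, 6, 347, 191)
  -> after Conv2d 7x7 stride=2: (28, 110, 174, 96)
Output shape: (28, 110, 175, 97)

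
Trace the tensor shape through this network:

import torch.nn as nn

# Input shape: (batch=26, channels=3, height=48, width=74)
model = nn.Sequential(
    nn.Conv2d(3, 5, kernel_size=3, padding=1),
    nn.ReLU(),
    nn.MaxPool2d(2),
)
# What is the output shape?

Input shape: (26, 3, 48, 74)
  -> after Conv2d: (26, 5, 48, 74)
  -> after ReLU: (26, 5, 48, 74)
Output shape: (26, 5, 24, 37)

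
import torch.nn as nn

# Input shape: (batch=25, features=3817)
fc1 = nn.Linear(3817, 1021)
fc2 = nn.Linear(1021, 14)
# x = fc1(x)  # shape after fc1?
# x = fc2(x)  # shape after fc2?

Input shape: (25, 3817)
  -> after fc1: (25, 1021)
Output shape: (25, 14)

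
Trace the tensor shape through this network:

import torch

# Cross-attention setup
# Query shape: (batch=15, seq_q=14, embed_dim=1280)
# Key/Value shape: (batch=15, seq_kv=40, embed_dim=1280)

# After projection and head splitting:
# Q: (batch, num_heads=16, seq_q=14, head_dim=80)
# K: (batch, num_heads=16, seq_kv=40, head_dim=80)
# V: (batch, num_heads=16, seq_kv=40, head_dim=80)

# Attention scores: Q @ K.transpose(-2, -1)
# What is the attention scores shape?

Input shape: (15, 14, 1280)
Output shape: (15, 16, 14, 40)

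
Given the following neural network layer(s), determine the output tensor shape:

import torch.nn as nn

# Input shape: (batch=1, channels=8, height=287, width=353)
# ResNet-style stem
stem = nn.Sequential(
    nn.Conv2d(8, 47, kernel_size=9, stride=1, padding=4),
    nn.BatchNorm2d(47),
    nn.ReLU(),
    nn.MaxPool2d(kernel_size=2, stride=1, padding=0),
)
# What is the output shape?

Input shape: (1, 8, 287, 353)
  -> after Conv2d 9x9 stride=1: (1, 47, 287, 353)
Output shape: (1, 47, 286, 352)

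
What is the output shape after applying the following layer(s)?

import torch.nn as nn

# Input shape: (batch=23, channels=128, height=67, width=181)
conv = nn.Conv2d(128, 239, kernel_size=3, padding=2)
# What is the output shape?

Input shape: (23, 128, 67, 181)
Output shape: (23, 239, 69, 183)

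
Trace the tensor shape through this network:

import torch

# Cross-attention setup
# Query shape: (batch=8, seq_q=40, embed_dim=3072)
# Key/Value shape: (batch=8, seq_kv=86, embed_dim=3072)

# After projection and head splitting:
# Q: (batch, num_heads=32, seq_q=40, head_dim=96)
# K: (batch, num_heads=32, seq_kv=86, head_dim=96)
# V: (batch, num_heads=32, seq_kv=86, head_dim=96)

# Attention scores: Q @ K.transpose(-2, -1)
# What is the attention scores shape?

Input shape: (8, 40, 3072)
Output shape: (8, 32, 40, 86)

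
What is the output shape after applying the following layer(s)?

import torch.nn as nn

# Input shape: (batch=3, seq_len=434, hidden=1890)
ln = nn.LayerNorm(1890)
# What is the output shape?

Input shape: (3, 434, 1890)
Output shape: (3, 434, 1890)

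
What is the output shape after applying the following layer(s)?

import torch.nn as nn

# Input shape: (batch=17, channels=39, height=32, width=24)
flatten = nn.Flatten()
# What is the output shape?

Input shape: (17, 39, 32, 24)
Output shape: (17, 29952)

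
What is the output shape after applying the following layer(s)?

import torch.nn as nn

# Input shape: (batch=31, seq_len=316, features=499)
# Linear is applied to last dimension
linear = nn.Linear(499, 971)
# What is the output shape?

Input shape: (31, 316, 499)
Output shape: (31, 316, 971)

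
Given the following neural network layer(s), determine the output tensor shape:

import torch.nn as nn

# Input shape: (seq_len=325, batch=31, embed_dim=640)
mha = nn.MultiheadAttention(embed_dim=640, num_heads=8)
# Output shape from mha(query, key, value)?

Input shape: (325, 31, 640)
Output shape: (325, 31, 640)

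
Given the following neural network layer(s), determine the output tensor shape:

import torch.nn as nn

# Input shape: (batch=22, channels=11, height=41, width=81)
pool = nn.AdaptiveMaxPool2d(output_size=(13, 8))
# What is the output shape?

Input shape: (22, 11, 41, 81)
Output shape: (22, 11, 13, 8)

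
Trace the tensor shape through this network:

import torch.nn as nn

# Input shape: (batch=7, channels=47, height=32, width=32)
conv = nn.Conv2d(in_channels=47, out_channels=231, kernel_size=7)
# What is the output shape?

Input shape: (7, 47, 32, 32)
Output shape: (7, 231, 26, 26)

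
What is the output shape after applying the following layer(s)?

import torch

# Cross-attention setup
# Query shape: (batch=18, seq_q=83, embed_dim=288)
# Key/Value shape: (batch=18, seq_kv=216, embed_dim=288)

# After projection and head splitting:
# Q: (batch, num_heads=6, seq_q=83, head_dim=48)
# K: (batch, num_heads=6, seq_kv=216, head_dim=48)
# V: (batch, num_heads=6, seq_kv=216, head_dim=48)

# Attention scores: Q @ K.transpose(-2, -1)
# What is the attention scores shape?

Input shape: (18, 83, 288)
Output shape: (18, 6, 83, 216)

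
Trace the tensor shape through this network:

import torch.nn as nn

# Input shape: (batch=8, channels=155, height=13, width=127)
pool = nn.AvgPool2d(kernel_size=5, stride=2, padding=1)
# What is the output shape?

Input shape: (8, 155, 13, 127)
Output shape: (8, 155, 6, 63)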